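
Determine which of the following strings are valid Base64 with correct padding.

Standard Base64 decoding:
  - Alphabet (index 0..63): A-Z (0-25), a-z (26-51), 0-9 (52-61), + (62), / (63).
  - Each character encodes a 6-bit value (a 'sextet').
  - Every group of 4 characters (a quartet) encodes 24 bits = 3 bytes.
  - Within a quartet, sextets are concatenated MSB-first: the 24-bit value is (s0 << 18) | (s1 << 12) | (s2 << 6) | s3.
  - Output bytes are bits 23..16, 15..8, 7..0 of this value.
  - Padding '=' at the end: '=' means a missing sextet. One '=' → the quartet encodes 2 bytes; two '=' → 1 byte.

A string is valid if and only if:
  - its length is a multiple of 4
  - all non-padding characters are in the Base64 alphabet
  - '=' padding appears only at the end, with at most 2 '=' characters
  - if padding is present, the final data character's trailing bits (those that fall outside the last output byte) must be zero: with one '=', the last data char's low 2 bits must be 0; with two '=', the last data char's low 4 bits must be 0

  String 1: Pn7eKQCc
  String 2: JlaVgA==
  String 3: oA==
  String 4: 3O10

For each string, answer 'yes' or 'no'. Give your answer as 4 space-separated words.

Answer: yes yes yes yes

Derivation:
String 1: 'Pn7eKQCc' → valid
String 2: 'JlaVgA==' → valid
String 3: 'oA==' → valid
String 4: '3O10' → valid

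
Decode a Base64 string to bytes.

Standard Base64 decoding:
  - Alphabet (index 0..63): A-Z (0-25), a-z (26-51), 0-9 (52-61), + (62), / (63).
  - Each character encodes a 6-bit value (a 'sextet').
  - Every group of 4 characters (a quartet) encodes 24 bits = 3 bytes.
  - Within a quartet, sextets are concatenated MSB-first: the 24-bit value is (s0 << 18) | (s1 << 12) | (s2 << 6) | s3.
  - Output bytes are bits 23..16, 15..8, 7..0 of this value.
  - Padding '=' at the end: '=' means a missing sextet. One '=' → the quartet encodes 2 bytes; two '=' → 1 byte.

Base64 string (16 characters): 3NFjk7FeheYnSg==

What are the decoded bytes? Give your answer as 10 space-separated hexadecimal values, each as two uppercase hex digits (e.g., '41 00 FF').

Answer: DC D1 63 93 B1 5E 85 E6 27 4A

Derivation:
After char 0 ('3'=55): chars_in_quartet=1 acc=0x37 bytes_emitted=0
After char 1 ('N'=13): chars_in_quartet=2 acc=0xDCD bytes_emitted=0
After char 2 ('F'=5): chars_in_quartet=3 acc=0x37345 bytes_emitted=0
After char 3 ('j'=35): chars_in_quartet=4 acc=0xDCD163 -> emit DC D1 63, reset; bytes_emitted=3
After char 4 ('k'=36): chars_in_quartet=1 acc=0x24 bytes_emitted=3
After char 5 ('7'=59): chars_in_quartet=2 acc=0x93B bytes_emitted=3
After char 6 ('F'=5): chars_in_quartet=3 acc=0x24EC5 bytes_emitted=3
After char 7 ('e'=30): chars_in_quartet=4 acc=0x93B15E -> emit 93 B1 5E, reset; bytes_emitted=6
After char 8 ('h'=33): chars_in_quartet=1 acc=0x21 bytes_emitted=6
After char 9 ('e'=30): chars_in_quartet=2 acc=0x85E bytes_emitted=6
After char 10 ('Y'=24): chars_in_quartet=3 acc=0x21798 bytes_emitted=6
After char 11 ('n'=39): chars_in_quartet=4 acc=0x85E627 -> emit 85 E6 27, reset; bytes_emitted=9
After char 12 ('S'=18): chars_in_quartet=1 acc=0x12 bytes_emitted=9
After char 13 ('g'=32): chars_in_quartet=2 acc=0x4A0 bytes_emitted=9
Padding '==': partial quartet acc=0x4A0 -> emit 4A; bytes_emitted=10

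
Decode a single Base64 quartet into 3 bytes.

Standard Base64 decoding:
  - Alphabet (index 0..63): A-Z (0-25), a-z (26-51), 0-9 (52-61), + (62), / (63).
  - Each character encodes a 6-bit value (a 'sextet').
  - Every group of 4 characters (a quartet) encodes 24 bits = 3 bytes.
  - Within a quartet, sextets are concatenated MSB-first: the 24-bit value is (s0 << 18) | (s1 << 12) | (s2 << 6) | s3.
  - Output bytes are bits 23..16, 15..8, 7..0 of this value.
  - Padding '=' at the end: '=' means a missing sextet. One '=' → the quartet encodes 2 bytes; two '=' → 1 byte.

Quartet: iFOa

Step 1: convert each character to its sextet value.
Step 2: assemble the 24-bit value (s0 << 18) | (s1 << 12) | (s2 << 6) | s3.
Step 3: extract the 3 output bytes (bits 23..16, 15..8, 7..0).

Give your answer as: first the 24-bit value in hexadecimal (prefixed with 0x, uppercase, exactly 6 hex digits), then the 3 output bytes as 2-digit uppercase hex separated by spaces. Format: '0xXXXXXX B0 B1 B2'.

Sextets: i=34, F=5, O=14, a=26
24-bit: (34<<18) | (5<<12) | (14<<6) | 26
      = 0x880000 | 0x005000 | 0x000380 | 0x00001A
      = 0x88539A
Bytes: (v>>16)&0xFF=88, (v>>8)&0xFF=53, v&0xFF=9A

Answer: 0x88539A 88 53 9A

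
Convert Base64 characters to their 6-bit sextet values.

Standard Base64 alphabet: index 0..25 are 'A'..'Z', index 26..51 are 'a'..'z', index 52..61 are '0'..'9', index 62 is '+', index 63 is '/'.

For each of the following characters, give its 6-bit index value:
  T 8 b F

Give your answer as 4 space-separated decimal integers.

Answer: 19 60 27 5

Derivation:
'T': A..Z range, ord('T') − ord('A') = 19
'8': 0..9 range, 52 + ord('8') − ord('0') = 60
'b': a..z range, 26 + ord('b') − ord('a') = 27
'F': A..Z range, ord('F') − ord('A') = 5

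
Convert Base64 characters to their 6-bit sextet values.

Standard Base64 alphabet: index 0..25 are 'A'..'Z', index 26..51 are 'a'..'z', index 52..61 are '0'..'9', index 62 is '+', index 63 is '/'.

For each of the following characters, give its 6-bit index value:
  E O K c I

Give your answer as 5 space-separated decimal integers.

'E': A..Z range, ord('E') − ord('A') = 4
'O': A..Z range, ord('O') − ord('A') = 14
'K': A..Z range, ord('K') − ord('A') = 10
'c': a..z range, 26 + ord('c') − ord('a') = 28
'I': A..Z range, ord('I') − ord('A') = 8

Answer: 4 14 10 28 8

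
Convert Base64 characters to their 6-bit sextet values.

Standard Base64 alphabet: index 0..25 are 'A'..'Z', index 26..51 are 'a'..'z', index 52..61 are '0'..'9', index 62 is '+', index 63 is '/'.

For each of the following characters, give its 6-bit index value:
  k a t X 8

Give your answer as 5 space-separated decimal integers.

Answer: 36 26 45 23 60

Derivation:
'k': a..z range, 26 + ord('k') − ord('a') = 36
'a': a..z range, 26 + ord('a') − ord('a') = 26
't': a..z range, 26 + ord('t') − ord('a') = 45
'X': A..Z range, ord('X') − ord('A') = 23
'8': 0..9 range, 52 + ord('8') − ord('0') = 60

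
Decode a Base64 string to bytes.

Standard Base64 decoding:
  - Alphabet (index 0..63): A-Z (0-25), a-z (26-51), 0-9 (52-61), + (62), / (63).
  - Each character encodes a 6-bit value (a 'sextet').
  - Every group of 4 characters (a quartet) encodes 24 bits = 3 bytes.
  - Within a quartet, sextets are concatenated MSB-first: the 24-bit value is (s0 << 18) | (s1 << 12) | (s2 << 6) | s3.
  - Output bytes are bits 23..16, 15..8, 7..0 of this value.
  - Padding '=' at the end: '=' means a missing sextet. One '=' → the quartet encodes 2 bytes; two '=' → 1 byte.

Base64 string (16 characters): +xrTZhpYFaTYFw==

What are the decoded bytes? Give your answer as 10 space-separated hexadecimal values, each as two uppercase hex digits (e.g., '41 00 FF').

After char 0 ('+'=62): chars_in_quartet=1 acc=0x3E bytes_emitted=0
After char 1 ('x'=49): chars_in_quartet=2 acc=0xFB1 bytes_emitted=0
After char 2 ('r'=43): chars_in_quartet=3 acc=0x3EC6B bytes_emitted=0
After char 3 ('T'=19): chars_in_quartet=4 acc=0xFB1AD3 -> emit FB 1A D3, reset; bytes_emitted=3
After char 4 ('Z'=25): chars_in_quartet=1 acc=0x19 bytes_emitted=3
After char 5 ('h'=33): chars_in_quartet=2 acc=0x661 bytes_emitted=3
After char 6 ('p'=41): chars_in_quartet=3 acc=0x19869 bytes_emitted=3
After char 7 ('Y'=24): chars_in_quartet=4 acc=0x661A58 -> emit 66 1A 58, reset; bytes_emitted=6
After char 8 ('F'=5): chars_in_quartet=1 acc=0x5 bytes_emitted=6
After char 9 ('a'=26): chars_in_quartet=2 acc=0x15A bytes_emitted=6
After char 10 ('T'=19): chars_in_quartet=3 acc=0x5693 bytes_emitted=6
After char 11 ('Y'=24): chars_in_quartet=4 acc=0x15A4D8 -> emit 15 A4 D8, reset; bytes_emitted=9
After char 12 ('F'=5): chars_in_quartet=1 acc=0x5 bytes_emitted=9
After char 13 ('w'=48): chars_in_quartet=2 acc=0x170 bytes_emitted=9
Padding '==': partial quartet acc=0x170 -> emit 17; bytes_emitted=10

Answer: FB 1A D3 66 1A 58 15 A4 D8 17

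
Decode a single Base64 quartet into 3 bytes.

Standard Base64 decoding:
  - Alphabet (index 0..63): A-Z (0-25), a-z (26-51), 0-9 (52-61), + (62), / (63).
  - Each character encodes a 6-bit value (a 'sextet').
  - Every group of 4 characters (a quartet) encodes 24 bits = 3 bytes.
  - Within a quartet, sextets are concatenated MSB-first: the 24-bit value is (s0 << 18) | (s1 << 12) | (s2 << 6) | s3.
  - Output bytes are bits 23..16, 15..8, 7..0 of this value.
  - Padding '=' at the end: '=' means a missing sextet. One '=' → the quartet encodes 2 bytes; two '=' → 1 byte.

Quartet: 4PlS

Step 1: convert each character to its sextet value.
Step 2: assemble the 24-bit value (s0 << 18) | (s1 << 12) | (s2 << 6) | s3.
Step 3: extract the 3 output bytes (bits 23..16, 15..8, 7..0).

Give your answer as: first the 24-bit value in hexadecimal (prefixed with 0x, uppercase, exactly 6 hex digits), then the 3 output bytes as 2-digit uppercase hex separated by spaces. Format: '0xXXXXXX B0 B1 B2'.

Answer: 0xE0F952 E0 F9 52

Derivation:
Sextets: 4=56, P=15, l=37, S=18
24-bit: (56<<18) | (15<<12) | (37<<6) | 18
      = 0xE00000 | 0x00F000 | 0x000940 | 0x000012
      = 0xE0F952
Bytes: (v>>16)&0xFF=E0, (v>>8)&0xFF=F9, v&0xFF=52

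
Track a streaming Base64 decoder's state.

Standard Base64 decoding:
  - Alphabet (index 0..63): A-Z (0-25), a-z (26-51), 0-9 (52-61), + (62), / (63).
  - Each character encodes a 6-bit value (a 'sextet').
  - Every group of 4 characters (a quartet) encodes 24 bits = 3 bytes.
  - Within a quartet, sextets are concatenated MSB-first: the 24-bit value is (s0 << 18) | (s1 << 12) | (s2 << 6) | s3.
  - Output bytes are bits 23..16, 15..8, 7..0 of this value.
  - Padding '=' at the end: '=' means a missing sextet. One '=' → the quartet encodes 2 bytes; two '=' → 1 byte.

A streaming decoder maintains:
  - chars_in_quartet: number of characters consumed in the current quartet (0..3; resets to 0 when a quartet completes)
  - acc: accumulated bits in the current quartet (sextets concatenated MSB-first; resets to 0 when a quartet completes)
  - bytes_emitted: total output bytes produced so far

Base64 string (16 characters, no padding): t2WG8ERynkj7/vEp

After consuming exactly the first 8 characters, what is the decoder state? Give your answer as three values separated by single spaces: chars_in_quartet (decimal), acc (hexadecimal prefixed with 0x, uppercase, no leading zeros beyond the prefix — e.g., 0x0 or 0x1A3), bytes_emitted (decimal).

Answer: 0 0x0 6

Derivation:
After char 0 ('t'=45): chars_in_quartet=1 acc=0x2D bytes_emitted=0
After char 1 ('2'=54): chars_in_quartet=2 acc=0xB76 bytes_emitted=0
After char 2 ('W'=22): chars_in_quartet=3 acc=0x2DD96 bytes_emitted=0
After char 3 ('G'=6): chars_in_quartet=4 acc=0xB76586 -> emit B7 65 86, reset; bytes_emitted=3
After char 4 ('8'=60): chars_in_quartet=1 acc=0x3C bytes_emitted=3
After char 5 ('E'=4): chars_in_quartet=2 acc=0xF04 bytes_emitted=3
After char 6 ('R'=17): chars_in_quartet=3 acc=0x3C111 bytes_emitted=3
After char 7 ('y'=50): chars_in_quartet=4 acc=0xF04472 -> emit F0 44 72, reset; bytes_emitted=6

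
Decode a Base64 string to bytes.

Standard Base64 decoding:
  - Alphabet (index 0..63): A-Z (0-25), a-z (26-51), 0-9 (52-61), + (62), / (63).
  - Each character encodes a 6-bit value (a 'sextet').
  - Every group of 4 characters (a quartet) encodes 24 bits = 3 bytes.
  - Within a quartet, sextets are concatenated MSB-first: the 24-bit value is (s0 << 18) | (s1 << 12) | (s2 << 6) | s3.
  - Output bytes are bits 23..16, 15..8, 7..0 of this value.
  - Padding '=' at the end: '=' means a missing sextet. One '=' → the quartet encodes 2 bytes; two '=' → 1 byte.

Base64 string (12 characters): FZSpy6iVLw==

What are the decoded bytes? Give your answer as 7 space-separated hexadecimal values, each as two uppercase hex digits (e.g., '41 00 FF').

After char 0 ('F'=5): chars_in_quartet=1 acc=0x5 bytes_emitted=0
After char 1 ('Z'=25): chars_in_quartet=2 acc=0x159 bytes_emitted=0
After char 2 ('S'=18): chars_in_quartet=3 acc=0x5652 bytes_emitted=0
After char 3 ('p'=41): chars_in_quartet=4 acc=0x1594A9 -> emit 15 94 A9, reset; bytes_emitted=3
After char 4 ('y'=50): chars_in_quartet=1 acc=0x32 bytes_emitted=3
After char 5 ('6'=58): chars_in_quartet=2 acc=0xCBA bytes_emitted=3
After char 6 ('i'=34): chars_in_quartet=3 acc=0x32EA2 bytes_emitted=3
After char 7 ('V'=21): chars_in_quartet=4 acc=0xCBA895 -> emit CB A8 95, reset; bytes_emitted=6
After char 8 ('L'=11): chars_in_quartet=1 acc=0xB bytes_emitted=6
After char 9 ('w'=48): chars_in_quartet=2 acc=0x2F0 bytes_emitted=6
Padding '==': partial quartet acc=0x2F0 -> emit 2F; bytes_emitted=7

Answer: 15 94 A9 CB A8 95 2F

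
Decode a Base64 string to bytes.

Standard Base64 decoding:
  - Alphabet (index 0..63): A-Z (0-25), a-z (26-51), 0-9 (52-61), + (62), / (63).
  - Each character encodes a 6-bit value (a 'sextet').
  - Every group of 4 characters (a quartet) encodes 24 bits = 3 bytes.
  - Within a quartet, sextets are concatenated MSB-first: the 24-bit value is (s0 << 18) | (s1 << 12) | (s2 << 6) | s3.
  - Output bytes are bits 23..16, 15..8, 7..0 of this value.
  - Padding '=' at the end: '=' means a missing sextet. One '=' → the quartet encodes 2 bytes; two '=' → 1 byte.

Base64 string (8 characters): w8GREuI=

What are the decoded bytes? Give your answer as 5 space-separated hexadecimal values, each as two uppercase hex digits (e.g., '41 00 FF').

After char 0 ('w'=48): chars_in_quartet=1 acc=0x30 bytes_emitted=0
After char 1 ('8'=60): chars_in_quartet=2 acc=0xC3C bytes_emitted=0
After char 2 ('G'=6): chars_in_quartet=3 acc=0x30F06 bytes_emitted=0
After char 3 ('R'=17): chars_in_quartet=4 acc=0xC3C191 -> emit C3 C1 91, reset; bytes_emitted=3
After char 4 ('E'=4): chars_in_quartet=1 acc=0x4 bytes_emitted=3
After char 5 ('u'=46): chars_in_quartet=2 acc=0x12E bytes_emitted=3
After char 6 ('I'=8): chars_in_quartet=3 acc=0x4B88 bytes_emitted=3
Padding '=': partial quartet acc=0x4B88 -> emit 12 E2; bytes_emitted=5

Answer: C3 C1 91 12 E2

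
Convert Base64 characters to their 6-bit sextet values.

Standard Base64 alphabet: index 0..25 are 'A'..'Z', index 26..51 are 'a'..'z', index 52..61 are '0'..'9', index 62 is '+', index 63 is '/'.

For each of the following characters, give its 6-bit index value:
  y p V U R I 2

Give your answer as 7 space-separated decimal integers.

'y': a..z range, 26 + ord('y') − ord('a') = 50
'p': a..z range, 26 + ord('p') − ord('a') = 41
'V': A..Z range, ord('V') − ord('A') = 21
'U': A..Z range, ord('U') − ord('A') = 20
'R': A..Z range, ord('R') − ord('A') = 17
'I': A..Z range, ord('I') − ord('A') = 8
'2': 0..9 range, 52 + ord('2') − ord('0') = 54

Answer: 50 41 21 20 17 8 54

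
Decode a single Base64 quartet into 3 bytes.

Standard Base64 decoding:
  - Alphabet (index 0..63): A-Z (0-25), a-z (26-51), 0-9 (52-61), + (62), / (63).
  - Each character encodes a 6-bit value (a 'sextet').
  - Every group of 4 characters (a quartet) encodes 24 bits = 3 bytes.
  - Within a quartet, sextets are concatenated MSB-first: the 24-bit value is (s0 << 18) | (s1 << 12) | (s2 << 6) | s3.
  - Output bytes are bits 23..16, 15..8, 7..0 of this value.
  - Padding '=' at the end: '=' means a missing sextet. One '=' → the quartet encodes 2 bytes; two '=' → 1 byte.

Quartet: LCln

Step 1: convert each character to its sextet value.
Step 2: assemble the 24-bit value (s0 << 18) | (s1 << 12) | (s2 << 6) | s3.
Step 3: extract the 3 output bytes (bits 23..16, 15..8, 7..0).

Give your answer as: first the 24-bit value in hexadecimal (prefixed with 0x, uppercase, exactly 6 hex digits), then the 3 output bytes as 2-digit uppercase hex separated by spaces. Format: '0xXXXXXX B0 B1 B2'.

Sextets: L=11, C=2, l=37, n=39
24-bit: (11<<18) | (2<<12) | (37<<6) | 39
      = 0x2C0000 | 0x002000 | 0x000940 | 0x000027
      = 0x2C2967
Bytes: (v>>16)&0xFF=2C, (v>>8)&0xFF=29, v&0xFF=67

Answer: 0x2C2967 2C 29 67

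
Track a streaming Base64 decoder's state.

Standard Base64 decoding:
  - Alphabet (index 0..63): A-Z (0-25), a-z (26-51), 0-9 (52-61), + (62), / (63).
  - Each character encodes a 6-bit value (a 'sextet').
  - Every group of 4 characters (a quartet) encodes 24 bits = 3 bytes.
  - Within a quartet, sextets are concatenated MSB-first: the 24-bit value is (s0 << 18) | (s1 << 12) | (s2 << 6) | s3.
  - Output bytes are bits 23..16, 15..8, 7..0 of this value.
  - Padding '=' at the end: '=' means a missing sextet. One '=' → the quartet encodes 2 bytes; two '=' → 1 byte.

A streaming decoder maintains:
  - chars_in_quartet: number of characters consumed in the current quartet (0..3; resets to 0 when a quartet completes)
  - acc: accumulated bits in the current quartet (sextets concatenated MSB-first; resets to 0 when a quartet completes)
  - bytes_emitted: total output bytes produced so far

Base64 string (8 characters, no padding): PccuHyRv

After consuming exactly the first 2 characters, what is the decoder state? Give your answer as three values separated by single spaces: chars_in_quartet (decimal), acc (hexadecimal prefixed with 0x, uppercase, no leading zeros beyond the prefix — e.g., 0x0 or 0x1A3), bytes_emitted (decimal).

Answer: 2 0x3DC 0

Derivation:
After char 0 ('P'=15): chars_in_quartet=1 acc=0xF bytes_emitted=0
After char 1 ('c'=28): chars_in_quartet=2 acc=0x3DC bytes_emitted=0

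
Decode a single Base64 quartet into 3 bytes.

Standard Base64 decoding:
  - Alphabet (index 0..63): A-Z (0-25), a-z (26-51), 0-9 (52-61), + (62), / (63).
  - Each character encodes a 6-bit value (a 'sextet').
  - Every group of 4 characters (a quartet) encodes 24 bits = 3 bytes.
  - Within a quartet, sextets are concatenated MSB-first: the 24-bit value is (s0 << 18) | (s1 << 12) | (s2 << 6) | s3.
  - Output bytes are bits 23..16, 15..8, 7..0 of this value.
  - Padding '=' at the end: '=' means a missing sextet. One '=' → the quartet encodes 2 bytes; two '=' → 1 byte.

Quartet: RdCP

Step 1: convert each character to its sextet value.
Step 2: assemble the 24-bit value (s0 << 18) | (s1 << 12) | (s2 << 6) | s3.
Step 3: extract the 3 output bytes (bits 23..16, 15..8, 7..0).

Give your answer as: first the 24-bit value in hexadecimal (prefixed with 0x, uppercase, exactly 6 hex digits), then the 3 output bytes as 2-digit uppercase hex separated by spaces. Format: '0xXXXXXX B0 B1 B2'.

Answer: 0x45D08F 45 D0 8F

Derivation:
Sextets: R=17, d=29, C=2, P=15
24-bit: (17<<18) | (29<<12) | (2<<6) | 15
      = 0x440000 | 0x01D000 | 0x000080 | 0x00000F
      = 0x45D08F
Bytes: (v>>16)&0xFF=45, (v>>8)&0xFF=D0, v&0xFF=8F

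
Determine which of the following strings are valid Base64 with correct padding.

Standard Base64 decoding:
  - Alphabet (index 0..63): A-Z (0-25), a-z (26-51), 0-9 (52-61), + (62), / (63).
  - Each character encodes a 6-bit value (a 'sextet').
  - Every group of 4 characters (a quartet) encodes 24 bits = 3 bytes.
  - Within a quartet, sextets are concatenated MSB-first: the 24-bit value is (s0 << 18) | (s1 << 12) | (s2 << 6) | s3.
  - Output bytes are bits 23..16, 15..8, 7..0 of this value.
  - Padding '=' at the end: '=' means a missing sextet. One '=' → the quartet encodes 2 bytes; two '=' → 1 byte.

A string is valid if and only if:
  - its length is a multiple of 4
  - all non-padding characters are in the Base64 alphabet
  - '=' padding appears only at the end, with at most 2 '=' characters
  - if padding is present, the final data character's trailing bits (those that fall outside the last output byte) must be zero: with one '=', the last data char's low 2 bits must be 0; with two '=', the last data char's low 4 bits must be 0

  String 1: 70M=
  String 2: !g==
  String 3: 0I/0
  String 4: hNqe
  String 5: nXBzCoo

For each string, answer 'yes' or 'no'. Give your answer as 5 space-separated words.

String 1: '70M=' → valid
String 2: '!g==' → invalid (bad char(s): ['!'])
String 3: '0I/0' → valid
String 4: 'hNqe' → valid
String 5: 'nXBzCoo' → invalid (len=7 not mult of 4)

Answer: yes no yes yes no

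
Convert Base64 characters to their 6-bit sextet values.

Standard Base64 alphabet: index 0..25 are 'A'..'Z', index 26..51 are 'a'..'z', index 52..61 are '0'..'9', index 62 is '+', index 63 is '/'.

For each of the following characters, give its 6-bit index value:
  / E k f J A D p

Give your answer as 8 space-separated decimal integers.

'/': index 63
'E': A..Z range, ord('E') − ord('A') = 4
'k': a..z range, 26 + ord('k') − ord('a') = 36
'f': a..z range, 26 + ord('f') − ord('a') = 31
'J': A..Z range, ord('J') − ord('A') = 9
'A': A..Z range, ord('A') − ord('A') = 0
'D': A..Z range, ord('D') − ord('A') = 3
'p': a..z range, 26 + ord('p') − ord('a') = 41

Answer: 63 4 36 31 9 0 3 41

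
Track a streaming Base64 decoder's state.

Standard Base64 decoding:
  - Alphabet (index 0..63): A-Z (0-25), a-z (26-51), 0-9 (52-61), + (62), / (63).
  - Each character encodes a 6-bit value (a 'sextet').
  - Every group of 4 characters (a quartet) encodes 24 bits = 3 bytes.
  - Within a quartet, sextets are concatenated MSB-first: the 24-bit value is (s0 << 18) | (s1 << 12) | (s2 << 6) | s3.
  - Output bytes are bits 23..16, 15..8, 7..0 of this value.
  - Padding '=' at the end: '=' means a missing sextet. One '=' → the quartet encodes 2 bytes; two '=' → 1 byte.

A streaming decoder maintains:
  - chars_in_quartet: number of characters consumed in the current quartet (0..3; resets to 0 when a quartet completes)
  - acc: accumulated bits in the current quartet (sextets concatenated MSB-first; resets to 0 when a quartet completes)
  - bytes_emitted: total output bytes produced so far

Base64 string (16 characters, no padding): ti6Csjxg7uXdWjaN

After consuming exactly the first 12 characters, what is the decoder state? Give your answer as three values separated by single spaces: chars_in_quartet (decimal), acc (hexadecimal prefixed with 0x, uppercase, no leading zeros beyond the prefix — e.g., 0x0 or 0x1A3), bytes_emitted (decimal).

Answer: 0 0x0 9

Derivation:
After char 0 ('t'=45): chars_in_quartet=1 acc=0x2D bytes_emitted=0
After char 1 ('i'=34): chars_in_quartet=2 acc=0xB62 bytes_emitted=0
After char 2 ('6'=58): chars_in_quartet=3 acc=0x2D8BA bytes_emitted=0
After char 3 ('C'=2): chars_in_quartet=4 acc=0xB62E82 -> emit B6 2E 82, reset; bytes_emitted=3
After char 4 ('s'=44): chars_in_quartet=1 acc=0x2C bytes_emitted=3
After char 5 ('j'=35): chars_in_quartet=2 acc=0xB23 bytes_emitted=3
After char 6 ('x'=49): chars_in_quartet=3 acc=0x2C8F1 bytes_emitted=3
After char 7 ('g'=32): chars_in_quartet=4 acc=0xB23C60 -> emit B2 3C 60, reset; bytes_emitted=6
After char 8 ('7'=59): chars_in_quartet=1 acc=0x3B bytes_emitted=6
After char 9 ('u'=46): chars_in_quartet=2 acc=0xEEE bytes_emitted=6
After char 10 ('X'=23): chars_in_quartet=3 acc=0x3BB97 bytes_emitted=6
After char 11 ('d'=29): chars_in_quartet=4 acc=0xEEE5DD -> emit EE E5 DD, reset; bytes_emitted=9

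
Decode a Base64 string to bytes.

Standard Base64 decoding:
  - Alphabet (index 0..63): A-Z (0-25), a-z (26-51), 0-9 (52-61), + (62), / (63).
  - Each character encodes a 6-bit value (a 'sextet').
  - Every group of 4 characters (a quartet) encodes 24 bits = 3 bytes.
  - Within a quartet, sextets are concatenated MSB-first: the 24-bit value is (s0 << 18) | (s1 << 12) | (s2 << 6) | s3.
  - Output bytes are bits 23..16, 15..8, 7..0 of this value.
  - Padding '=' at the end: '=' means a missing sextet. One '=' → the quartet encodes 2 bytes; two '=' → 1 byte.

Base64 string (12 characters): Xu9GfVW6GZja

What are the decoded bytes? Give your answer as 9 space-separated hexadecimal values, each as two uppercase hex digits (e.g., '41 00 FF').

Answer: 5E EF 46 7D 55 BA 19 98 DA

Derivation:
After char 0 ('X'=23): chars_in_quartet=1 acc=0x17 bytes_emitted=0
After char 1 ('u'=46): chars_in_quartet=2 acc=0x5EE bytes_emitted=0
After char 2 ('9'=61): chars_in_quartet=3 acc=0x17BBD bytes_emitted=0
After char 3 ('G'=6): chars_in_quartet=4 acc=0x5EEF46 -> emit 5E EF 46, reset; bytes_emitted=3
After char 4 ('f'=31): chars_in_quartet=1 acc=0x1F bytes_emitted=3
After char 5 ('V'=21): chars_in_quartet=2 acc=0x7D5 bytes_emitted=3
After char 6 ('W'=22): chars_in_quartet=3 acc=0x1F556 bytes_emitted=3
After char 7 ('6'=58): chars_in_quartet=4 acc=0x7D55BA -> emit 7D 55 BA, reset; bytes_emitted=6
After char 8 ('G'=6): chars_in_quartet=1 acc=0x6 bytes_emitted=6
After char 9 ('Z'=25): chars_in_quartet=2 acc=0x199 bytes_emitted=6
After char 10 ('j'=35): chars_in_quartet=3 acc=0x6663 bytes_emitted=6
After char 11 ('a'=26): chars_in_quartet=4 acc=0x1998DA -> emit 19 98 DA, reset; bytes_emitted=9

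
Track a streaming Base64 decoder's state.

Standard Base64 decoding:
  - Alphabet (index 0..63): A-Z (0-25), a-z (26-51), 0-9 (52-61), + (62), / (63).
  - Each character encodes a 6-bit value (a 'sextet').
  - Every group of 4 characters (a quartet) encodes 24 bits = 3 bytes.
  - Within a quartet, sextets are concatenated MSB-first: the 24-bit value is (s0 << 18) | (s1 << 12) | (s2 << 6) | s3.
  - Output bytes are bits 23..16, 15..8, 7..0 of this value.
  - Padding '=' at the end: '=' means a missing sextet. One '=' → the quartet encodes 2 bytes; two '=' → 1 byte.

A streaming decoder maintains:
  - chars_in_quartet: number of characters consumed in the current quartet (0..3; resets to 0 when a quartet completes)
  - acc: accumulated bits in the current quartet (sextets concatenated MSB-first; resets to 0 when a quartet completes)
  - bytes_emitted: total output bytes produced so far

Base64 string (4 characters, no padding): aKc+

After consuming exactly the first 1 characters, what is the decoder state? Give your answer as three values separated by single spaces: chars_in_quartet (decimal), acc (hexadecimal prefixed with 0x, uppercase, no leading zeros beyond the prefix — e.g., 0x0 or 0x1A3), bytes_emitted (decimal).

Answer: 1 0x1A 0

Derivation:
After char 0 ('a'=26): chars_in_quartet=1 acc=0x1A bytes_emitted=0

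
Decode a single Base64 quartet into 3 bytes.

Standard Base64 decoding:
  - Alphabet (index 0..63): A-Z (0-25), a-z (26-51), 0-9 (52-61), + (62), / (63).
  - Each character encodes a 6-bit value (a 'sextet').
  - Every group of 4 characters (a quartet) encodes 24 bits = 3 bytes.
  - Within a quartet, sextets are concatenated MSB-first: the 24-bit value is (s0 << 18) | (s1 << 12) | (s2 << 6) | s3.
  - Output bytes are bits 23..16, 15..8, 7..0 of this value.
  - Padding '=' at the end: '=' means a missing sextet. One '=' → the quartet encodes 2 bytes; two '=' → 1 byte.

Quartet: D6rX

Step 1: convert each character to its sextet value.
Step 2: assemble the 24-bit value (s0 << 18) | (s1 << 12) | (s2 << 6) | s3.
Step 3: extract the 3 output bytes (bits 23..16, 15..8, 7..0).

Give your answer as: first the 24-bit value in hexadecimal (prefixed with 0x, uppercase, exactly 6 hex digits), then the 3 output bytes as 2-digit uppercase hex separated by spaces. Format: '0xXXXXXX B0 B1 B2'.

Answer: 0x0FAAD7 0F AA D7

Derivation:
Sextets: D=3, 6=58, r=43, X=23
24-bit: (3<<18) | (58<<12) | (43<<6) | 23
      = 0x0C0000 | 0x03A000 | 0x000AC0 | 0x000017
      = 0x0FAAD7
Bytes: (v>>16)&0xFF=0F, (v>>8)&0xFF=AA, v&0xFF=D7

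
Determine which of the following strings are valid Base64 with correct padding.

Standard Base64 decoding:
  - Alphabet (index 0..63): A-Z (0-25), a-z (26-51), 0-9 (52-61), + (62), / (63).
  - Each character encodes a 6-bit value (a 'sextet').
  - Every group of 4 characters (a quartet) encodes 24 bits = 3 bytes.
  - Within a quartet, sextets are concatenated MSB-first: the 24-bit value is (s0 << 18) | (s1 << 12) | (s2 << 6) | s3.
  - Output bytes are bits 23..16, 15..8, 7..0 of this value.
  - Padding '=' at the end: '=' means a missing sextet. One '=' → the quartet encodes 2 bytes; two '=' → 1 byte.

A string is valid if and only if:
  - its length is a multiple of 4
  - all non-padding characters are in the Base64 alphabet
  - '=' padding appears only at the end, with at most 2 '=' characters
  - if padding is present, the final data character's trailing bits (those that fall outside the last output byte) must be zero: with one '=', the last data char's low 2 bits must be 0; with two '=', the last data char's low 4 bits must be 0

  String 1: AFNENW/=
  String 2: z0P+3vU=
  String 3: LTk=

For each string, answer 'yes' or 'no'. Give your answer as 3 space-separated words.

Answer: no yes yes

Derivation:
String 1: 'AFNENW/=' → invalid (bad trailing bits)
String 2: 'z0P+3vU=' → valid
String 3: 'LTk=' → valid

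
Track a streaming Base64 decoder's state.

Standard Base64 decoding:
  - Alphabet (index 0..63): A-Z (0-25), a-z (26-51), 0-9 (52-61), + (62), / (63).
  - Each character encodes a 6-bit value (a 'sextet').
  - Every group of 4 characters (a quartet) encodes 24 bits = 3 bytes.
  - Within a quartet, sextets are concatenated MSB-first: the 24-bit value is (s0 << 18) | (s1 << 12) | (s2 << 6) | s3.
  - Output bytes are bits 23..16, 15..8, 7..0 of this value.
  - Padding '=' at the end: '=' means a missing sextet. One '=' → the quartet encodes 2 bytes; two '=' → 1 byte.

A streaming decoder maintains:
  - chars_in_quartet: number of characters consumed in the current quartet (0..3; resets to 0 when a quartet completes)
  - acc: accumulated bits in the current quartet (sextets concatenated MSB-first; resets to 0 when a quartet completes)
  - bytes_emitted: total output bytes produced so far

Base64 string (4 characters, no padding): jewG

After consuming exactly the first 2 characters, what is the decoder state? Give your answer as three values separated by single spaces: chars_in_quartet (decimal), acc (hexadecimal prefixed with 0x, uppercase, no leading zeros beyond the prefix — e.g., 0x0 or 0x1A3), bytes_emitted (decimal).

Answer: 2 0x8DE 0

Derivation:
After char 0 ('j'=35): chars_in_quartet=1 acc=0x23 bytes_emitted=0
After char 1 ('e'=30): chars_in_quartet=2 acc=0x8DE bytes_emitted=0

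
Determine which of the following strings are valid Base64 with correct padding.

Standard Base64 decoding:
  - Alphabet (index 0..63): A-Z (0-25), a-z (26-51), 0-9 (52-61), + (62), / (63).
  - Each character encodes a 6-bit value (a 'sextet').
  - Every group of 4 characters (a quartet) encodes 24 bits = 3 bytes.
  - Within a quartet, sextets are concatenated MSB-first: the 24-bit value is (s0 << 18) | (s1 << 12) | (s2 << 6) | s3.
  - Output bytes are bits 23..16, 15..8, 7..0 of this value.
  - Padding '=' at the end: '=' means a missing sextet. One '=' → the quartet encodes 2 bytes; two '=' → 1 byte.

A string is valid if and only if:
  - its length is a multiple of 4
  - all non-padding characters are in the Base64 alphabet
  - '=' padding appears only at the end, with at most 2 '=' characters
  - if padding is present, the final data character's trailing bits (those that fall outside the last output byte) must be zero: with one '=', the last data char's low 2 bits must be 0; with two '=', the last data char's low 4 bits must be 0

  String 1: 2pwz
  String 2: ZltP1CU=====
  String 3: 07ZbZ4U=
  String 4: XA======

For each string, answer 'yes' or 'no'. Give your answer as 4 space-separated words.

String 1: '2pwz' → valid
String 2: 'ZltP1CU=====' → invalid (5 pad chars (max 2))
String 3: '07ZbZ4U=' → valid
String 4: 'XA======' → invalid (6 pad chars (max 2))

Answer: yes no yes no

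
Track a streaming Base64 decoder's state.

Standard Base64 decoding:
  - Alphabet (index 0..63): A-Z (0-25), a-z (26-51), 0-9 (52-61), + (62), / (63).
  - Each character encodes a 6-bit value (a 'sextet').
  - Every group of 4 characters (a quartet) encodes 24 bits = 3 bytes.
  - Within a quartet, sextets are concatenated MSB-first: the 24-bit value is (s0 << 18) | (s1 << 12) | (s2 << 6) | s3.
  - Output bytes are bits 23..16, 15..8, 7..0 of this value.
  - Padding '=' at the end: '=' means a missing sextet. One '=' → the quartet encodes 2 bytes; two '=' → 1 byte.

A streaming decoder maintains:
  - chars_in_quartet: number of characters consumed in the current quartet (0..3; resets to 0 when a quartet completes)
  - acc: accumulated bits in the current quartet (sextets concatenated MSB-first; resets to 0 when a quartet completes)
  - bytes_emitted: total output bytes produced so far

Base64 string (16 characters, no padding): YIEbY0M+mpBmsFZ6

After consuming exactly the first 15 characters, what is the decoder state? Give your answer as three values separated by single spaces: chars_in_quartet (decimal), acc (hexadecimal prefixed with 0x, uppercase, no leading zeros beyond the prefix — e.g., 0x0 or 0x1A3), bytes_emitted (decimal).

After char 0 ('Y'=24): chars_in_quartet=1 acc=0x18 bytes_emitted=0
After char 1 ('I'=8): chars_in_quartet=2 acc=0x608 bytes_emitted=0
After char 2 ('E'=4): chars_in_quartet=3 acc=0x18204 bytes_emitted=0
After char 3 ('b'=27): chars_in_quartet=4 acc=0x60811B -> emit 60 81 1B, reset; bytes_emitted=3
After char 4 ('Y'=24): chars_in_quartet=1 acc=0x18 bytes_emitted=3
After char 5 ('0'=52): chars_in_quartet=2 acc=0x634 bytes_emitted=3
After char 6 ('M'=12): chars_in_quartet=3 acc=0x18D0C bytes_emitted=3
After char 7 ('+'=62): chars_in_quartet=4 acc=0x63433E -> emit 63 43 3E, reset; bytes_emitted=6
After char 8 ('m'=38): chars_in_quartet=1 acc=0x26 bytes_emitted=6
After char 9 ('p'=41): chars_in_quartet=2 acc=0x9A9 bytes_emitted=6
After char 10 ('B'=1): chars_in_quartet=3 acc=0x26A41 bytes_emitted=6
After char 11 ('m'=38): chars_in_quartet=4 acc=0x9A9066 -> emit 9A 90 66, reset; bytes_emitted=9
After char 12 ('s'=44): chars_in_quartet=1 acc=0x2C bytes_emitted=9
After char 13 ('F'=5): chars_in_quartet=2 acc=0xB05 bytes_emitted=9
After char 14 ('Z'=25): chars_in_quartet=3 acc=0x2C159 bytes_emitted=9

Answer: 3 0x2C159 9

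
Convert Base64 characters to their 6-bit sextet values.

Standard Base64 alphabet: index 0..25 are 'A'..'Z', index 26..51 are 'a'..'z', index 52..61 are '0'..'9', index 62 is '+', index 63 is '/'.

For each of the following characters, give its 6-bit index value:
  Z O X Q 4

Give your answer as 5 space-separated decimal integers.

'Z': A..Z range, ord('Z') − ord('A') = 25
'O': A..Z range, ord('O') − ord('A') = 14
'X': A..Z range, ord('X') − ord('A') = 23
'Q': A..Z range, ord('Q') − ord('A') = 16
'4': 0..9 range, 52 + ord('4') − ord('0') = 56

Answer: 25 14 23 16 56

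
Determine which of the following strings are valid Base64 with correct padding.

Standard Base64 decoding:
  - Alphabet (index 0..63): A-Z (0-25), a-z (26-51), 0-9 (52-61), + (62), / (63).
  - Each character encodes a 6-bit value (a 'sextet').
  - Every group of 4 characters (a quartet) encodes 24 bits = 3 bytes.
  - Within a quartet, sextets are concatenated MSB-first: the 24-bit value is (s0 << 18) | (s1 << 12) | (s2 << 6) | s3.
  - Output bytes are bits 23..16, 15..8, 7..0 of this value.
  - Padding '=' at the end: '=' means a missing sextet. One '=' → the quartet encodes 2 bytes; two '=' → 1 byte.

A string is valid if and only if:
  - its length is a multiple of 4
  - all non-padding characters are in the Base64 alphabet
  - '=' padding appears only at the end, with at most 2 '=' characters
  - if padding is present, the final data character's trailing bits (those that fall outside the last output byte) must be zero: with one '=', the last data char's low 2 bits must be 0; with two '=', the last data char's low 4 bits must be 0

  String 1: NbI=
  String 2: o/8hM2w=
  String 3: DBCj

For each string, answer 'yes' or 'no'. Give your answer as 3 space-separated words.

Answer: yes yes yes

Derivation:
String 1: 'NbI=' → valid
String 2: 'o/8hM2w=' → valid
String 3: 'DBCj' → valid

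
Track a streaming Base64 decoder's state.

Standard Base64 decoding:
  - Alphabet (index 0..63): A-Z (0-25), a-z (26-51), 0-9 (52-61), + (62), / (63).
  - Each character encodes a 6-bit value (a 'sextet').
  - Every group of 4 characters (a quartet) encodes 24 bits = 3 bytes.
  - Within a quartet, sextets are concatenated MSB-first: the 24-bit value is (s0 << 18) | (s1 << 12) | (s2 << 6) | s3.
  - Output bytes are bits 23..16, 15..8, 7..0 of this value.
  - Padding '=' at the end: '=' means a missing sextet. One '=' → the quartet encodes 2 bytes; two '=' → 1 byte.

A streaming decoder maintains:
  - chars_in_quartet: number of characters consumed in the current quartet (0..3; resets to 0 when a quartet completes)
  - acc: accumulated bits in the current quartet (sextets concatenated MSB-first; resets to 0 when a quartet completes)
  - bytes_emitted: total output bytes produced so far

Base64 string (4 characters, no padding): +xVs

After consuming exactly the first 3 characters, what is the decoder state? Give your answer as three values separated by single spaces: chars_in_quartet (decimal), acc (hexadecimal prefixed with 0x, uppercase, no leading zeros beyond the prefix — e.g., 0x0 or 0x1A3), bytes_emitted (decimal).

Answer: 3 0x3EC55 0

Derivation:
After char 0 ('+'=62): chars_in_quartet=1 acc=0x3E bytes_emitted=0
After char 1 ('x'=49): chars_in_quartet=2 acc=0xFB1 bytes_emitted=0
After char 2 ('V'=21): chars_in_quartet=3 acc=0x3EC55 bytes_emitted=0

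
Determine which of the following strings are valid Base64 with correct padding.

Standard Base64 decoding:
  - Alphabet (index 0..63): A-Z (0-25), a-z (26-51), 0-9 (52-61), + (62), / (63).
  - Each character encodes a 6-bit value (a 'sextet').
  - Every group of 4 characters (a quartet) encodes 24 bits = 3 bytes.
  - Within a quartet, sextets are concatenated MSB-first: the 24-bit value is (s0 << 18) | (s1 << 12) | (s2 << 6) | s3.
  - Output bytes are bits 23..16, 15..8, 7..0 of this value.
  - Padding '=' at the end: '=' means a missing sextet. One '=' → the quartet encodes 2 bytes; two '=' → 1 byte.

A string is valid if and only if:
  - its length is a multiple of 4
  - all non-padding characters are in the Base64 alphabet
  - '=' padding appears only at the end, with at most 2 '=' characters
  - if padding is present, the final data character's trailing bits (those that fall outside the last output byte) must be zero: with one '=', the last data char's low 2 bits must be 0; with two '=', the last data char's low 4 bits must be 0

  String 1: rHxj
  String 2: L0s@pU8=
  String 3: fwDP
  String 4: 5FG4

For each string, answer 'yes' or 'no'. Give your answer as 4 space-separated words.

Answer: yes no yes yes

Derivation:
String 1: 'rHxj' → valid
String 2: 'L0s@pU8=' → invalid (bad char(s): ['@'])
String 3: 'fwDP' → valid
String 4: '5FG4' → valid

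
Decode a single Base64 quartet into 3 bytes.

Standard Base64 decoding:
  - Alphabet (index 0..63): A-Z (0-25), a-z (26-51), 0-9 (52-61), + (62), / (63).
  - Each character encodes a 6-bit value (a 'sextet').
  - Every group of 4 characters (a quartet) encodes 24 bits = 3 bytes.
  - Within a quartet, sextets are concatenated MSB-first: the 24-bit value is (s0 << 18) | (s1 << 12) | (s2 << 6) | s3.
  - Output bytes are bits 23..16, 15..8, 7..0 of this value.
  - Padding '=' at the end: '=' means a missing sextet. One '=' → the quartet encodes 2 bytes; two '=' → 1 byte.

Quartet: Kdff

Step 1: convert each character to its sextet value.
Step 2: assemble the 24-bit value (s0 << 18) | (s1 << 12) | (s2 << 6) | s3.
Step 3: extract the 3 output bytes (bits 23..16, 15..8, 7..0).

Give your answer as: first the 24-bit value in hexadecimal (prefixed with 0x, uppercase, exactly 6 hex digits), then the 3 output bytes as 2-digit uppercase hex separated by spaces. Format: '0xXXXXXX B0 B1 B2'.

Answer: 0x29D7DF 29 D7 DF

Derivation:
Sextets: K=10, d=29, f=31, f=31
24-bit: (10<<18) | (29<<12) | (31<<6) | 31
      = 0x280000 | 0x01D000 | 0x0007C0 | 0x00001F
      = 0x29D7DF
Bytes: (v>>16)&0xFF=29, (v>>8)&0xFF=D7, v&0xFF=DF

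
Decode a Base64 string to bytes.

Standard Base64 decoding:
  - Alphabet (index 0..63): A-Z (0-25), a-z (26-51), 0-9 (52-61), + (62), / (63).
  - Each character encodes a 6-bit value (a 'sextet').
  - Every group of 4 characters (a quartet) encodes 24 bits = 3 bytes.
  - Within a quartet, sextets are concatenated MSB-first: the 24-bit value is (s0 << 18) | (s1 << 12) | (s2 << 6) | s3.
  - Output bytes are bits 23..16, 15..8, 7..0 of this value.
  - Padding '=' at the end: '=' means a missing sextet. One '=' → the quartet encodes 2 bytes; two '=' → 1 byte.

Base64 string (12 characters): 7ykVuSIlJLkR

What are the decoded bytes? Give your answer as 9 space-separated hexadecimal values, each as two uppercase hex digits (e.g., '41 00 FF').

Answer: EF 29 15 B9 22 25 24 B9 11

Derivation:
After char 0 ('7'=59): chars_in_quartet=1 acc=0x3B bytes_emitted=0
After char 1 ('y'=50): chars_in_quartet=2 acc=0xEF2 bytes_emitted=0
After char 2 ('k'=36): chars_in_quartet=3 acc=0x3BCA4 bytes_emitted=0
After char 3 ('V'=21): chars_in_quartet=4 acc=0xEF2915 -> emit EF 29 15, reset; bytes_emitted=3
After char 4 ('u'=46): chars_in_quartet=1 acc=0x2E bytes_emitted=3
After char 5 ('S'=18): chars_in_quartet=2 acc=0xB92 bytes_emitted=3
After char 6 ('I'=8): chars_in_quartet=3 acc=0x2E488 bytes_emitted=3
After char 7 ('l'=37): chars_in_quartet=4 acc=0xB92225 -> emit B9 22 25, reset; bytes_emitted=6
After char 8 ('J'=9): chars_in_quartet=1 acc=0x9 bytes_emitted=6
After char 9 ('L'=11): chars_in_quartet=2 acc=0x24B bytes_emitted=6
After char 10 ('k'=36): chars_in_quartet=3 acc=0x92E4 bytes_emitted=6
After char 11 ('R'=17): chars_in_quartet=4 acc=0x24B911 -> emit 24 B9 11, reset; bytes_emitted=9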